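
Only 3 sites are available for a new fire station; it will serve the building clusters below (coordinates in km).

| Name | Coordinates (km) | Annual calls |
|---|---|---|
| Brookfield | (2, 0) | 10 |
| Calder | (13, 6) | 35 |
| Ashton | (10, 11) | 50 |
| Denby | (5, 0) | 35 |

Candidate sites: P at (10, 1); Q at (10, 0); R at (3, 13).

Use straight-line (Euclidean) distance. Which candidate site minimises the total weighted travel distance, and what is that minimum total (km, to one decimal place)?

P, total 963.2 km

Total weighted distance at each candidate:
  P (10, 1): total = 963.2
  Q (10, 0): total = 1039.8
  R (3, 13): total = 1382.0
Minimum is at P with total 963.2 km.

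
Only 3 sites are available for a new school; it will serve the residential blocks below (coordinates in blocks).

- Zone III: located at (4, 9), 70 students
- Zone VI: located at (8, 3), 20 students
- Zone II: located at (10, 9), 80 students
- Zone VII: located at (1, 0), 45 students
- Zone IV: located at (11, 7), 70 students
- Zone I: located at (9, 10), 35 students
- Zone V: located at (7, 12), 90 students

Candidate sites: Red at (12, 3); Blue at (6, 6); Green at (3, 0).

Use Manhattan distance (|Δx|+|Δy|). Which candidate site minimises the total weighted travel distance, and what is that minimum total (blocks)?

Blue, total 2800 blocks

Total weighted distance at each candidate:
  Red (12, 3): total = 4290
  Blue (6, 6): total = 2800
  Green (3, 0): total = 5280
Minimum is at Blue with total 2800 blocks.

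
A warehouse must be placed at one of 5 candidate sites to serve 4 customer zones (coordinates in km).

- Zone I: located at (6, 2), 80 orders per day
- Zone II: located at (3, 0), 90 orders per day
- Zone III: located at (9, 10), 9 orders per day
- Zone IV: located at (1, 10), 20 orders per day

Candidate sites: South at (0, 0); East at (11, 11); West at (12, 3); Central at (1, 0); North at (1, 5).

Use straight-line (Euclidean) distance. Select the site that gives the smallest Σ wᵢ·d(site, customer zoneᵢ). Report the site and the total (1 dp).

Total weighted distance at each candidate:
  South (0, 0): total = 1098.0
  East (11, 11): total = 2268.9
  West (12, 3): total = 1669.7
  Central (1, 0): total = 926.1
  North (1, 5): total = 1136.0
Minimum is at Central with total 926.1 km.

Central, total 926.1 km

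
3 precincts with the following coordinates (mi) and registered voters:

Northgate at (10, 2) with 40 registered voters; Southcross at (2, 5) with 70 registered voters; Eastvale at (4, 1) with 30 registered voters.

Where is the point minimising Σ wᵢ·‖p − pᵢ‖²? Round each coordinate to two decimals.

(4.71, 3.29)

The minimiser of Σwᵢ‖p−pᵢ‖² is the weighted centroid p* = (Σwᵢpᵢ)/(Σwᵢ).
Σwᵢ = 140.
Σwᵢxᵢ = 40·10 + 70·2 + 30·4 = 660.
Σwᵢyᵢ = 40·2 + 70·5 + 30·1 = 460.
x* = 660/140 = 4.71, y* = 460/140 = 3.29.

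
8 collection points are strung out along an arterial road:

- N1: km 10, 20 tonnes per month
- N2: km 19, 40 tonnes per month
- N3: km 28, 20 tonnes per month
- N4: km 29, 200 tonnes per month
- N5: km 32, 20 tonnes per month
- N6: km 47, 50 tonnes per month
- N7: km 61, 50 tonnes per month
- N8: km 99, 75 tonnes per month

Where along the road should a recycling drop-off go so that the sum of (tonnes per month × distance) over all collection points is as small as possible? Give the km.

x = 29

For a sum of weighted absolute distances on a line, the optimum is the weighted median (not the mean). Total weight W = 475; half-weight = 237.5.
Sort by position and accumulate weight:
  km 10 (N1, w=20) → cum 20
  km 19 (N2, w=40) → cum 60
  km 28 (N3, w=20) → cum 80
  km 29 (N4, w=200) → cum 280  ≥ 237.5 → median here
  km 32 (N5, w=20) → cum 300
  km 47 (N6, w=50) → cum 350
  km 61 (N7, w=50) → cum 400
  km 99 (N8, w=75) → cum 475
Optimal location: km 29.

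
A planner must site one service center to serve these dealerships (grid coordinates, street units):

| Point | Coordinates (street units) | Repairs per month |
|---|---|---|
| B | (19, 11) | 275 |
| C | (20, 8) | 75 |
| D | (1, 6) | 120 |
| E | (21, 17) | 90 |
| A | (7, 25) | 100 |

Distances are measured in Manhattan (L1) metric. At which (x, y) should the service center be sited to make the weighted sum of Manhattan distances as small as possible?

(19, 11)

Manhattan distance separates: Σwᵢ(|x−xᵢ|+|y−yᵢ|) = Σwᵢ|x−xᵢ| + Σwᵢ|y−yᵢ|, so x and y are optimised independently as 1-D weighted medians.
Total weight W = 660; half = 330.
x-coordinate, sorted with cumulative weight:
  x=1 (D, w=120) cum 120
  x=7 (A, w=100) cum 220
  x=19 (B, w=275) cum 495  ← median
  x=20 (C, w=75) cum 570
  x=21 (E, w=90) cum 660
⇒ x* = 19
y-coordinate, sorted with cumulative weight:
  y=6 (D, w=120) cum 120
  y=8 (C, w=75) cum 195
  y=11 (B, w=275) cum 470  ← median
  y=17 (E, w=90) cum 560
  y=25 (A, w=100) cum 660
⇒ y* = 11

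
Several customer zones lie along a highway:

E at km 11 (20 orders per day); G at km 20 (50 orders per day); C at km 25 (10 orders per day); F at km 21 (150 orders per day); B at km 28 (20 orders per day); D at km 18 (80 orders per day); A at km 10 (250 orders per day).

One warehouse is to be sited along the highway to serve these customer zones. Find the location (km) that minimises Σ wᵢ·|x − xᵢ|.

For a sum of weighted absolute distances on a line, the optimum is the weighted median (not the mean). Total weight W = 580; half-weight = 290.
Sort by position and accumulate weight:
  km 10 (A, w=250) → cum 250
  km 11 (E, w=20) → cum 270
  km 18 (D, w=80) → cum 350  ≥ 290 → median here
  km 20 (G, w=50) → cum 400
  km 21 (F, w=150) → cum 550
  km 25 (C, w=10) → cum 560
  km 28 (B, w=20) → cum 580
Optimal location: km 18.

x = 18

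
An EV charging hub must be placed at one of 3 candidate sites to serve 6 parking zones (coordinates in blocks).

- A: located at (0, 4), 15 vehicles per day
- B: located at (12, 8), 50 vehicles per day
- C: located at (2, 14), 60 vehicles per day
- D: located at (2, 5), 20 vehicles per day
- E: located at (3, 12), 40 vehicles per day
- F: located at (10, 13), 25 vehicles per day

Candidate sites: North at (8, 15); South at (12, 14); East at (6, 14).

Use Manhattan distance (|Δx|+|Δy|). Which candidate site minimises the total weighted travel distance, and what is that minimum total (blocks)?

Total weighted distance at each candidate:
  North (8, 15): total = 1995
  South (12, 14): total = 2125
  East (6, 14): total = 1665
Minimum is at East with total 1665 blocks.

East, total 1665 blocks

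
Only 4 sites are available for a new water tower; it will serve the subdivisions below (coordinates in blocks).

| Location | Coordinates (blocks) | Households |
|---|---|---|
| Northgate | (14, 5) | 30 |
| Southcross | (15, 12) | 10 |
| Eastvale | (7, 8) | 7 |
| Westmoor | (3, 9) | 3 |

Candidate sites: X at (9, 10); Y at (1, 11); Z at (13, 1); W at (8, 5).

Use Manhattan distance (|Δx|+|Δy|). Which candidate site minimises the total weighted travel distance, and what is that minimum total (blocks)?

Total weighted distance at each candidate:
  X (9, 10): total = 429
  Y (1, 11): total = 795
  Z (13, 1): total = 425
  W (8, 5): total = 375
Minimum is at W with total 375 blocks.

W, total 375 blocks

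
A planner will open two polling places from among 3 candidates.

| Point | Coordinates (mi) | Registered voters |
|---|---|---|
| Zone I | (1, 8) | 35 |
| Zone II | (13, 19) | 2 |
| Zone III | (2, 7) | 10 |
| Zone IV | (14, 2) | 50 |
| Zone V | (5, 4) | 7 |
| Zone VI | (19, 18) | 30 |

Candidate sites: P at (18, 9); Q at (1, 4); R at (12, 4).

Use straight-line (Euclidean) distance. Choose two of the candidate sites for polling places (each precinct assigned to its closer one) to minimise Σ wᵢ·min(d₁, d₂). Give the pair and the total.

{Q, R}, total 840.7

Evaluate every pair (each demand assigned to the nearer of the two):
  {Q, R}: total = 840.7
  {P, Q}: total = 896.8
  {P, R}: total = 998.5
Best pair: {Q, R} with total 840.7.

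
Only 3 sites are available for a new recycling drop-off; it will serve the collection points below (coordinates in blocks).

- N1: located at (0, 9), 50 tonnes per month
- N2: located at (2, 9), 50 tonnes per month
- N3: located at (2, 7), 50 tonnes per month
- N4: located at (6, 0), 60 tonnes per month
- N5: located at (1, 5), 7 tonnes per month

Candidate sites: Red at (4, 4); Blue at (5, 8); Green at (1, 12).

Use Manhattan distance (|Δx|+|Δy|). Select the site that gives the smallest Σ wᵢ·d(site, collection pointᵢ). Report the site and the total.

Total weighted distance at each candidate:
  Red (4, 4): total = 1438
  Blue (5, 8): total = 1289
  Green (1, 12): total = 1769
Minimum is at Blue with total 1289 blocks.

Blue, total 1289 blocks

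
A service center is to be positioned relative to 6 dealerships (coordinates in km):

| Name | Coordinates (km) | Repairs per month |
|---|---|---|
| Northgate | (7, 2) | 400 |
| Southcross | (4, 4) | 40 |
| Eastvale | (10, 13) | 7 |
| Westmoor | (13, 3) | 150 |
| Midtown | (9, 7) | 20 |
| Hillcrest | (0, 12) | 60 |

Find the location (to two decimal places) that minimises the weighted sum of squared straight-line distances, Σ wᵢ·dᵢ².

(7.62, 3.49)

The minimiser of Σwᵢ‖p−pᵢ‖² is the weighted centroid p* = (Σwᵢpᵢ)/(Σwᵢ).
Σwᵢ = 677.
Σwᵢxᵢ = 400·7 + 40·4 + 7·10 + 150·13 + 20·9 + 60·0 = 5160.
Σwᵢyᵢ = 400·2 + 40·4 + 7·13 + 150·3 + 20·7 + 60·12 = 2361.
x* = 5160/677 = 7.62, y* = 2361/677 = 3.49.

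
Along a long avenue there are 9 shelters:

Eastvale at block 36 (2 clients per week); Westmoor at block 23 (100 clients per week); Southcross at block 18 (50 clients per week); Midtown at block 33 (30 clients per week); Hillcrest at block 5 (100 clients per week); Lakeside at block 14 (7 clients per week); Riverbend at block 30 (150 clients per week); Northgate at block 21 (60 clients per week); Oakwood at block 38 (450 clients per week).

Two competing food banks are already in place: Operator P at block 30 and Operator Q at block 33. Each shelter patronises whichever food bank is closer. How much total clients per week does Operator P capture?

467

The indifferent point is the midpoint (30+33)/2 = 31.5; shelters left of it (closer to Operator P at 30) go to Operator P, those right go to Operator Q.
  Hillcrest at 5 (w=100) → Operator P
  Lakeside at 14 (w=7) → Operator P
  Southcross at 18 (w=50) → Operator P
  Northgate at 21 (w=60) → Operator P
  Westmoor at 23 (w=100) → Operator P
  Riverbend at 30 (w=150) → Operator P
  Midtown at 33 (w=30) → Operator Q
  Eastvale at 36 (w=2) → Operator Q
  Oakwood at 38 (w=450) → Operator Q
Operator P captures 467; Operator Q captures 482.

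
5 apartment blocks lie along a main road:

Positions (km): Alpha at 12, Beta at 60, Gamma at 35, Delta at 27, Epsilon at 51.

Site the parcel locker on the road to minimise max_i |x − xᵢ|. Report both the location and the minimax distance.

The 1-center on a line is the midpoint of the two extreme points: leftmost at 12, rightmost at 60.
Optimal location = (12 + 60)/2 = 36; maximum distance = (60 − 12)/2 = 24.

location 36, max distance 24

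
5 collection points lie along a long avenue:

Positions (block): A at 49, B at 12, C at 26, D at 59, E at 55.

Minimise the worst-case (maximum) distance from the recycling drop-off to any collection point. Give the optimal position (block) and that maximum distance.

location 35.5, max distance 23.5

The 1-center on a line is the midpoint of the two extreme points: leftmost at 12, rightmost at 59.
Optimal location = (12 + 59)/2 = 35.5; maximum distance = (59 − 12)/2 = 23.5.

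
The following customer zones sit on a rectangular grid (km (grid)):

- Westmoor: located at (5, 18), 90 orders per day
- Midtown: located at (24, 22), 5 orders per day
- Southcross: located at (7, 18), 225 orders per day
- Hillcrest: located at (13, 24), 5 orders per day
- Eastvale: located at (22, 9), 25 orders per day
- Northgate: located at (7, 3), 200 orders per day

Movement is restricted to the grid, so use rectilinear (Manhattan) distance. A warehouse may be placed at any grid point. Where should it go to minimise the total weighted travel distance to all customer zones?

(7, 18)

Manhattan distance separates: Σwᵢ(|x−xᵢ|+|y−yᵢ|) = Σwᵢ|x−xᵢ| + Σwᵢ|y−yᵢ|, so x and y are optimised independently as 1-D weighted medians.
Total weight W = 550; half = 275.
x-coordinate, sorted with cumulative weight:
  x=5 (Westmoor, w=90) cum 90
  x=7 (Southcross, w=225) cum 315  ← median
  x=7 (Northgate, w=200) cum 515
  x=13 (Hillcrest, w=5) cum 520
  x=22 (Eastvale, w=25) cum 545
  x=24 (Midtown, w=5) cum 550
⇒ x* = 7
y-coordinate, sorted with cumulative weight:
  y=3 (Northgate, w=200) cum 200
  y=9 (Eastvale, w=25) cum 225
  y=18 (Westmoor, w=90) cum 315  ← median
  y=18 (Southcross, w=225) cum 540
  y=22 (Midtown, w=5) cum 545
  y=24 (Hillcrest, w=5) cum 550
⇒ y* = 18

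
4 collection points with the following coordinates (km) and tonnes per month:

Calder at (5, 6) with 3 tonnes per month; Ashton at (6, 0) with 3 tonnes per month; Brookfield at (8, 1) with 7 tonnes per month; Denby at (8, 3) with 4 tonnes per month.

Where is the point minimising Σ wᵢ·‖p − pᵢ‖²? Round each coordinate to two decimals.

The minimiser of Σwᵢ‖p−pᵢ‖² is the weighted centroid p* = (Σwᵢpᵢ)/(Σwᵢ).
Σwᵢ = 17.
Σwᵢxᵢ = 3·5 + 3·6 + 7·8 + 4·8 = 121.
Σwᵢyᵢ = 3·6 + 3·0 + 7·1 + 4·3 = 37.
x* = 121/17 = 7.12, y* = 37/17 = 2.18.

(7.12, 2.18)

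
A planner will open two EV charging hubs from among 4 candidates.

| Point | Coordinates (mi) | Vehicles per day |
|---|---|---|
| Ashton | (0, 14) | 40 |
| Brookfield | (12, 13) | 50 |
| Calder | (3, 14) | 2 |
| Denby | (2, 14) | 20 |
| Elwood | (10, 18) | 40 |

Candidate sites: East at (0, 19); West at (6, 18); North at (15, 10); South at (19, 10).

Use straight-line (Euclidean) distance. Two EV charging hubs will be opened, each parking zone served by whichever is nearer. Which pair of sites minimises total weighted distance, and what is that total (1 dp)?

{West, North}, total 783.7

Evaluate every pair (each demand assigned to the nearer of the two):
  {West, North}: total = 783.7
  {East, West}: total = 868.2
  {East, North}: total = 908.9
  {West, South}: total = 952.4
  {East, South}: total = 1102.1
  {North, South}: total = 1507.8
Best pair: {West, North} with total 783.7.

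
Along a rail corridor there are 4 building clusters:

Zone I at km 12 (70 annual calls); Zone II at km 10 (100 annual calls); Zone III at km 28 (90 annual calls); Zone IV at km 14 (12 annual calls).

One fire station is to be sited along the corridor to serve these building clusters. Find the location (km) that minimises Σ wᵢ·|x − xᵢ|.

For a sum of weighted absolute distances on a line, the optimum is the weighted median (not the mean). Total weight W = 272; half-weight = 136.
Sort by position and accumulate weight:
  km 10 (Zone II, w=100) → cum 100
  km 12 (Zone I, w=70) → cum 170  ≥ 136 → median here
  km 14 (Zone IV, w=12) → cum 182
  km 28 (Zone III, w=90) → cum 272
Optimal location: km 12.

x = 12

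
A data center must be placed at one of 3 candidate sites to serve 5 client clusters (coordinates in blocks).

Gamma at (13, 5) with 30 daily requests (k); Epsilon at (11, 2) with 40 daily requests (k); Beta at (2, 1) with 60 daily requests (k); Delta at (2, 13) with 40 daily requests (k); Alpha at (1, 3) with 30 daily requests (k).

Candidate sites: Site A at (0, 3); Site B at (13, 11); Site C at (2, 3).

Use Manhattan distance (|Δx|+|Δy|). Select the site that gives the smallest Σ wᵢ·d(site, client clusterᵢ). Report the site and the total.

Total weighted distance at each candidate:
  Site A (0, 3): total = 1680
  Site B (13, 11): total = 3000
  Site C (2, 3): total = 1340
Minimum is at Site C with total 1340 blocks.

Site C, total 1340 blocks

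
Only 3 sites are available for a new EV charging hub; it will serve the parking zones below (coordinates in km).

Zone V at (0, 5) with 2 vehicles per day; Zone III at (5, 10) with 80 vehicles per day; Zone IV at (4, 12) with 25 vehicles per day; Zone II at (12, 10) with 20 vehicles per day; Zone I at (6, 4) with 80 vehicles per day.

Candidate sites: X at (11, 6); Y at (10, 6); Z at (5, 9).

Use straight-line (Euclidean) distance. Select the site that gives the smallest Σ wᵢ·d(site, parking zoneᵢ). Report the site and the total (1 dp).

Z, total 721.2 km

Total weighted distance at each candidate:
  X (11, 6): total = 1342.7
  Y (10, 6): total = 1191.7
  Z (5, 9): total = 721.2
Minimum is at Z with total 721.2 km.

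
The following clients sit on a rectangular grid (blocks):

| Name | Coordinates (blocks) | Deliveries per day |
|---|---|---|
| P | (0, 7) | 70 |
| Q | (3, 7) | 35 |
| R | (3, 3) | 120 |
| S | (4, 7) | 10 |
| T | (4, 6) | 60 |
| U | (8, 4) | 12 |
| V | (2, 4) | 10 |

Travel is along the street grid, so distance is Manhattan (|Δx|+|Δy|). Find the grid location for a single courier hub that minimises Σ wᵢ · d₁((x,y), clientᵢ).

(3, 6)

Manhattan distance separates: Σwᵢ(|x−xᵢ|+|y−yᵢ|) = Σwᵢ|x−xᵢ| + Σwᵢ|y−yᵢ|, so x and y are optimised independently as 1-D weighted medians.
Total weight W = 317; half = 158.5.
x-coordinate, sorted with cumulative weight:
  x=0 (P, w=70) cum 70
  x=2 (V, w=10) cum 80
  x=3 (Q, w=35) cum 115
  x=3 (R, w=120) cum 235  ← median
  x=4 (S, w=10) cum 245
  x=4 (T, w=60) cum 305
  x=8 (U, w=12) cum 317
⇒ x* = 3
y-coordinate, sorted with cumulative weight:
  y=3 (R, w=120) cum 120
  y=4 (U, w=12) cum 132
  y=4 (V, w=10) cum 142
  y=6 (T, w=60) cum 202  ← median
  y=7 (P, w=70) cum 272
  y=7 (Q, w=35) cum 307
  y=7 (S, w=10) cum 317
⇒ y* = 6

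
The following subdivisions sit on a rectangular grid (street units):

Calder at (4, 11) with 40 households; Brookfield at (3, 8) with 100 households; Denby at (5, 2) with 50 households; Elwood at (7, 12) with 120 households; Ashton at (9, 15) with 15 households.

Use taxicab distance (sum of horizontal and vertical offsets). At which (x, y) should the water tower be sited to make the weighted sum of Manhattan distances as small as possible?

Manhattan distance separates: Σwᵢ(|x−xᵢ|+|y−yᵢ|) = Σwᵢ|x−xᵢ| + Σwᵢ|y−yᵢ|, so x and y are optimised independently as 1-D weighted medians.
Total weight W = 325; half = 162.5.
x-coordinate, sorted with cumulative weight:
  x=3 (Brookfield, w=100) cum 100
  x=4 (Calder, w=40) cum 140
  x=5 (Denby, w=50) cum 190  ← median
  x=7 (Elwood, w=120) cum 310
  x=9 (Ashton, w=15) cum 325
⇒ x* = 5
y-coordinate, sorted with cumulative weight:
  y=2 (Denby, w=50) cum 50
  y=8 (Brookfield, w=100) cum 150
  y=11 (Calder, w=40) cum 190  ← median
  y=12 (Elwood, w=120) cum 310
  y=15 (Ashton, w=15) cum 325
⇒ y* = 11

(5, 11)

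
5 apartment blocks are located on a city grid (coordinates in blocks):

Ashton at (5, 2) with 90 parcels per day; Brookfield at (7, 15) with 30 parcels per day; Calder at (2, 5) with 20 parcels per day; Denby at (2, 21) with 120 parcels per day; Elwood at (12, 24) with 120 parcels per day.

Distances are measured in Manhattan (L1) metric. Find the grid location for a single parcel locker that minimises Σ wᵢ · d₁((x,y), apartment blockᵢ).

(5, 21)

Manhattan distance separates: Σwᵢ(|x−xᵢ|+|y−yᵢ|) = Σwᵢ|x−xᵢ| + Σwᵢ|y−yᵢ|, so x and y are optimised independently as 1-D weighted medians.
Total weight W = 380; half = 190.
x-coordinate, sorted with cumulative weight:
  x=2 (Calder, w=20) cum 20
  x=2 (Denby, w=120) cum 140
  x=5 (Ashton, w=90) cum 230  ← median
  x=7 (Brookfield, w=30) cum 260
  x=12 (Elwood, w=120) cum 380
⇒ x* = 5
y-coordinate, sorted with cumulative weight:
  y=2 (Ashton, w=90) cum 90
  y=5 (Calder, w=20) cum 110
  y=15 (Brookfield, w=30) cum 140
  y=21 (Denby, w=120) cum 260  ← median
  y=24 (Elwood, w=120) cum 380
⇒ y* = 21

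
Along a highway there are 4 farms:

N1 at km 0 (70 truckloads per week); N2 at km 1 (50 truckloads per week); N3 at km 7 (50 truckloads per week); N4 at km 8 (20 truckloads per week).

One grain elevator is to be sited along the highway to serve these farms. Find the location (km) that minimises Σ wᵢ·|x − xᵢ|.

For a sum of weighted absolute distances on a line, the optimum is the weighted median (not the mean). Total weight W = 190; half-weight = 95.
Sort by position and accumulate weight:
  km 0 (N1, w=70) → cum 70
  km 1 (N2, w=50) → cum 120  ≥ 95 → median here
  km 7 (N3, w=50) → cum 170
  km 8 (N4, w=20) → cum 190
Optimal location: km 1.

x = 1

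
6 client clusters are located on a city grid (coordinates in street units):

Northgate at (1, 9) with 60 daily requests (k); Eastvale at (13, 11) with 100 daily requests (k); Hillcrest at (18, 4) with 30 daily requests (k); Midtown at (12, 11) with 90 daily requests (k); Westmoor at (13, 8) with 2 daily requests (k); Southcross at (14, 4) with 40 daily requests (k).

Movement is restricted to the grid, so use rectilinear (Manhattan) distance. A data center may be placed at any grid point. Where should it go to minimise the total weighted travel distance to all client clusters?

(13, 11)

Manhattan distance separates: Σwᵢ(|x−xᵢ|+|y−yᵢ|) = Σwᵢ|x−xᵢ| + Σwᵢ|y−yᵢ|, so x and y are optimised independently as 1-D weighted medians.
Total weight W = 322; half = 161.
x-coordinate, sorted with cumulative weight:
  x=1 (Northgate, w=60) cum 60
  x=12 (Midtown, w=90) cum 150
  x=13 (Eastvale, w=100) cum 250  ← median
  x=13 (Westmoor, w=2) cum 252
  x=14 (Southcross, w=40) cum 292
  x=18 (Hillcrest, w=30) cum 322
⇒ x* = 13
y-coordinate, sorted with cumulative weight:
  y=4 (Hillcrest, w=30) cum 30
  y=4 (Southcross, w=40) cum 70
  y=8 (Westmoor, w=2) cum 72
  y=9 (Northgate, w=60) cum 132
  y=11 (Eastvale, w=100) cum 232  ← median
  y=11 (Midtown, w=90) cum 322
⇒ y* = 11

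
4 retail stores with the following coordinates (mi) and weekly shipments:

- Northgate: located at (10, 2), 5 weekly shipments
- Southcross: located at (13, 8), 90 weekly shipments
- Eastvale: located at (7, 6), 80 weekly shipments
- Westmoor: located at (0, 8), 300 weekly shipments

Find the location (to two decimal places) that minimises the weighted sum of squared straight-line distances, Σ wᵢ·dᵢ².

(3.75, 7.60)

The minimiser of Σwᵢ‖p−pᵢ‖² is the weighted centroid p* = (Σwᵢpᵢ)/(Σwᵢ).
Σwᵢ = 475.
Σwᵢxᵢ = 5·10 + 90·13 + 80·7 + 300·0 = 1780.
Σwᵢyᵢ = 5·2 + 90·8 + 80·6 + 300·8 = 3610.
x* = 1780/475 = 3.75, y* = 3610/475 = 7.60.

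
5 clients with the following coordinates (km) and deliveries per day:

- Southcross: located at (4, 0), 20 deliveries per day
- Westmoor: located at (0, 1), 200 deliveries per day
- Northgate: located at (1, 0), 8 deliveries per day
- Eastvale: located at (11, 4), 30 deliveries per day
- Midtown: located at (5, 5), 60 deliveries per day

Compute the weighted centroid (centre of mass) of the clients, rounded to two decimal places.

The minimiser of Σwᵢ‖p−pᵢ‖² is the weighted centroid p* = (Σwᵢpᵢ)/(Σwᵢ).
Σwᵢ = 318.
Σwᵢxᵢ = 20·4 + 200·0 + 8·1 + 30·11 + 60·5 = 718.
Σwᵢyᵢ = 20·0 + 200·1 + 8·0 + 30·4 + 60·5 = 620.
x* = 718/318 = 2.26, y* = 620/318 = 1.95.

(2.26, 1.95)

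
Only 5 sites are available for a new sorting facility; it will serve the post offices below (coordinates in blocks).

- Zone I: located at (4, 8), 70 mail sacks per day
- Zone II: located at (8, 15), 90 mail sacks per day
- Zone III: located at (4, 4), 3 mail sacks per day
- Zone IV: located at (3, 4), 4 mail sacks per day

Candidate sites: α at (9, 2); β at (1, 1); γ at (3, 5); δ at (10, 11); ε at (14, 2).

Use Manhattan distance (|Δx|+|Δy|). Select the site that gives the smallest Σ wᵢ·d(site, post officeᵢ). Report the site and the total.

δ, total 1265 blocks

Total weighted distance at each candidate:
  α (9, 2): total = 2083
  β (1, 1): total = 2628
  γ (3, 5): total = 1640
  δ (10, 11): total = 1265
  ε (14, 2): total = 2918
Minimum is at δ with total 1265 blocks.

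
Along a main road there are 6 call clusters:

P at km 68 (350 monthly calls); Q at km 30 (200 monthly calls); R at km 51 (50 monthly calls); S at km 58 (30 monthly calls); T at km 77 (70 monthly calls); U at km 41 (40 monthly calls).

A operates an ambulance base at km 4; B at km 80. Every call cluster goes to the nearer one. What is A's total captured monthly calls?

240

The indifferent point is the midpoint (4+80)/2 = 42; call clusters left of it (closer to A at 4) go to A, those right go to B.
  Q at 30 (w=200) → A
  U at 41 (w=40) → A
  R at 51 (w=50) → B
  S at 58 (w=30) → B
  P at 68 (w=350) → B
  T at 77 (w=70) → B
A captures 240; B captures 500.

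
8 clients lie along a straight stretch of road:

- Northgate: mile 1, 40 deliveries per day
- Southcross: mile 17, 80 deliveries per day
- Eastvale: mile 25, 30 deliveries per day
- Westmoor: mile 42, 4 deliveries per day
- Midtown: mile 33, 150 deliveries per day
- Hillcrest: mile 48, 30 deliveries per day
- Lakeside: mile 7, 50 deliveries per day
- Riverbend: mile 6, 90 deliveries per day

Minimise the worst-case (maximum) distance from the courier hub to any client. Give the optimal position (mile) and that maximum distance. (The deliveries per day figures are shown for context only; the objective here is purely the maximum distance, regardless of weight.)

The 1-center on a line is the midpoint of the two extreme points: leftmost at 1, rightmost at 48.
Optimal location = (1 + 48)/2 = 24.5; maximum distance = (48 − 1)/2 = 23.5.

location 24.5, max distance 23.5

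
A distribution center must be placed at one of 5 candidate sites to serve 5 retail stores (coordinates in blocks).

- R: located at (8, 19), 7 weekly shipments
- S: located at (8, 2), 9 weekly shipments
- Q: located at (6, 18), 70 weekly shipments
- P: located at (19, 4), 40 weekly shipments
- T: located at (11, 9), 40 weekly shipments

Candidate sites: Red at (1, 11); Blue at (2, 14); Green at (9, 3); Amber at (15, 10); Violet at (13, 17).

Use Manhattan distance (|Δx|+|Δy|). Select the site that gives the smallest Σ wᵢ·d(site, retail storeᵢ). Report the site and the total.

Violet, total 1949 blocks

Total weighted distance at each candidate:
  Red (1, 11): total = 2569
  Blue (2, 14): total = 2439
  Green (9, 3): total = 2157
  Amber (15, 10): total = 2037
  Violet (13, 17): total = 1949
Minimum is at Violet with total 1949 blocks.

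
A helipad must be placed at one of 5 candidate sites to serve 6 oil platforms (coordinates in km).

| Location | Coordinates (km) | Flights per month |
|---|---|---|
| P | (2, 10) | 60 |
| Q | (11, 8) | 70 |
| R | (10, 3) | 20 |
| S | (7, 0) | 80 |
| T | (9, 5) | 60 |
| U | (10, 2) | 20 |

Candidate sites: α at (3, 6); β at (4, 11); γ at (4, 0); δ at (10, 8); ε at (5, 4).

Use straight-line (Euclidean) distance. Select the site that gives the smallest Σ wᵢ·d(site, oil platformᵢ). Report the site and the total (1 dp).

δ, total 1658.0 km

Total weighted distance at each candidate:
  α (3, 6): total = 2080.0
  β (4, 11): total = 2464.4
  γ (4, 0): total = 2280.9
  δ (10, 8): total = 1658.0
  ε (5, 4): total = 1722.1
Minimum is at δ with total 1658.0 km.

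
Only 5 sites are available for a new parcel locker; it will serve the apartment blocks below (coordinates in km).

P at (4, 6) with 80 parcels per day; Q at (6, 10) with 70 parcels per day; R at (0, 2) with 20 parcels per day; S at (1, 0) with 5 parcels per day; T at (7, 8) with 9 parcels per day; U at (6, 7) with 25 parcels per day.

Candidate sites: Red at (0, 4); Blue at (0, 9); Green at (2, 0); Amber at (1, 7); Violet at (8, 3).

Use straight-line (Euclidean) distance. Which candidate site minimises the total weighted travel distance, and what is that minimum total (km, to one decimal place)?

Amber, total 977.9 km

Total weighted distance at each candidate:
  Red (0, 4): total = 1252.6
  Blue (0, 9): total = 1232.8
  Green (2, 0): total = 1607.9
  Amber (1, 7): total = 977.9
  Violet (8, 3): total = 1266.6
Minimum is at Amber with total 977.9 km.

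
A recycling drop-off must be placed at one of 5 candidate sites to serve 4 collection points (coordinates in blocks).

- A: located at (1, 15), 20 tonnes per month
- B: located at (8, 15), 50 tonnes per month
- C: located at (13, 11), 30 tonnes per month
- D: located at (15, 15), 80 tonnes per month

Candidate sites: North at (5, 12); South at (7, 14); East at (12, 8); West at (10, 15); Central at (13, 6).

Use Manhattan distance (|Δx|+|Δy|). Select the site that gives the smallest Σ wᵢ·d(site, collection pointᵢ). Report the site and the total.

Total weighted distance at each candidate:
  North (5, 12): total = 1750
  South (7, 14): total = 1230
  East (12, 8): total = 1830
  West (10, 15): total = 890
  Central (13, 6): total = 2150
Minimum is at West with total 890 blocks.

West, total 890 blocks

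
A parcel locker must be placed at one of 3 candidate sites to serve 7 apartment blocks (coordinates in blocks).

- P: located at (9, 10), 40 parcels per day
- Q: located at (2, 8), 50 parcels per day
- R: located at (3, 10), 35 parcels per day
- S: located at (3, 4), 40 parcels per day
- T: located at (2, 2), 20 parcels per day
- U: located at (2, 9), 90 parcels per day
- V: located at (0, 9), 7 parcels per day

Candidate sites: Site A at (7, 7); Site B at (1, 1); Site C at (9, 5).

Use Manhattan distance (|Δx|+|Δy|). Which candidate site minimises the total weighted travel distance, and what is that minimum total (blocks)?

Site A, total 1918 blocks

Total weighted distance at each candidate:
  Site A (7, 7): total = 1918
  Site B (1, 1): total = 2578
  Site C (9, 5): total = 2646
Minimum is at Site A with total 1918 blocks.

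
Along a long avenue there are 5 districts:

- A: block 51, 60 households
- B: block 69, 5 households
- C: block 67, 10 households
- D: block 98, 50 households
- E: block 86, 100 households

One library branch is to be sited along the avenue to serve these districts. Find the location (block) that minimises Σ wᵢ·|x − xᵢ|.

x = 86

For a sum of weighted absolute distances on a line, the optimum is the weighted median (not the mean). Total weight W = 225; half-weight = 112.5.
Sort by position and accumulate weight:
  block 51 (A, w=60) → cum 60
  block 67 (C, w=10) → cum 70
  block 69 (B, w=5) → cum 75
  block 86 (E, w=100) → cum 175  ≥ 112.5 → median here
  block 98 (D, w=50) → cum 225
Optimal location: block 86.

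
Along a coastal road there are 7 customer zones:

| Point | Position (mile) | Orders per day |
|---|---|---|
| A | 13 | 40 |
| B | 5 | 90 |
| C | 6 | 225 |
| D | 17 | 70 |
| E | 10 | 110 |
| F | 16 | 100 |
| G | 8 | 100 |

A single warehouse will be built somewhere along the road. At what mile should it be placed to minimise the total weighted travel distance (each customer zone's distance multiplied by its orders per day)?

For a sum of weighted absolute distances on a line, the optimum is the weighted median (not the mean). Total weight W = 735; half-weight = 367.5.
Sort by position and accumulate weight:
  mile 5 (B, w=90) → cum 90
  mile 6 (C, w=225) → cum 315
  mile 8 (G, w=100) → cum 415  ≥ 367.5 → median here
  mile 10 (E, w=110) → cum 525
  mile 13 (A, w=40) → cum 565
  mile 16 (F, w=100) → cum 665
  mile 17 (D, w=70) → cum 735
Optimal location: mile 8.

x = 8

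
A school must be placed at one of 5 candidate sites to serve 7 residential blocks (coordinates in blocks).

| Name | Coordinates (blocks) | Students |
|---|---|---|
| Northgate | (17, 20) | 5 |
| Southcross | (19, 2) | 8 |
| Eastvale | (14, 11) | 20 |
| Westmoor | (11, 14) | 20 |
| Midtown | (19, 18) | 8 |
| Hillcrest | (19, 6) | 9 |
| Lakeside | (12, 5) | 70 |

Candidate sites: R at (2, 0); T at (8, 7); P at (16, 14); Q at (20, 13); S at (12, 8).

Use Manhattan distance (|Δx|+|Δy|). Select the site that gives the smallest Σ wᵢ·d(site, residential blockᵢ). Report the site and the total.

S, total 856 blocks

Total weighted distance at each candidate:
  R (2, 0): total = 2784
  T (8, 7): total = 1342
  P (16, 14): total = 1420
  Q (20, 13): total = 1746
  S (12, 8): total = 856
Minimum is at S with total 856 blocks.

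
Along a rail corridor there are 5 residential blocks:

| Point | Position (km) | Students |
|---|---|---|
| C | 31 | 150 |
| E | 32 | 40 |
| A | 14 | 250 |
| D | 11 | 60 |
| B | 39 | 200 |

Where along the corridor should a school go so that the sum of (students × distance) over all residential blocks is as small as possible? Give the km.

For a sum of weighted absolute distances on a line, the optimum is the weighted median (not the mean). Total weight W = 700; half-weight = 350.
Sort by position and accumulate weight:
  km 11 (D, w=60) → cum 60
  km 14 (A, w=250) → cum 310
  km 31 (C, w=150) → cum 460  ≥ 350 → median here
  km 32 (E, w=40) → cum 500
  km 39 (B, w=200) → cum 700
Optimal location: km 31.

x = 31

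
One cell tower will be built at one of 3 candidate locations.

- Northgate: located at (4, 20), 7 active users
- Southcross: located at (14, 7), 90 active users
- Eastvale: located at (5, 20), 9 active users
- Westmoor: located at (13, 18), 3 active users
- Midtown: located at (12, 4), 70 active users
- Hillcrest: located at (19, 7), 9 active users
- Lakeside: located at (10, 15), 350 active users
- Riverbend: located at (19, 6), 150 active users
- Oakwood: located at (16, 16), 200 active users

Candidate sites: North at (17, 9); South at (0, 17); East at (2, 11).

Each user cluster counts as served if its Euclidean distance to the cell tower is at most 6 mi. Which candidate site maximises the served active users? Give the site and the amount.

Coverage radius r = 6 mi; a point is covered iff (Δx)²+(Δy)² ≤ 6² = 36.
  North (17, 9): covers {Southcross, Hillcrest, Riverbend} → 249
  South (0, 17): covers {Northgate, Eastvale} → 16
  East (2, 11): covers {none} → 0
Maximum coverage at North: 249 active users.

North, covering 249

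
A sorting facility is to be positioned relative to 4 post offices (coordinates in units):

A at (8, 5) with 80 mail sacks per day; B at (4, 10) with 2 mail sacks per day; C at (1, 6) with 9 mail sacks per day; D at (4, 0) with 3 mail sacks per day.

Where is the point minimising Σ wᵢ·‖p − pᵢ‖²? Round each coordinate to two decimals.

The minimiser of Σwᵢ‖p−pᵢ‖² is the weighted centroid p* = (Σwᵢpᵢ)/(Σwᵢ).
Σwᵢ = 94.
Σwᵢxᵢ = 80·8 + 2·4 + 9·1 + 3·4 = 669.
Σwᵢyᵢ = 80·5 + 2·10 + 9·6 + 3·0 = 474.
x* = 669/94 = 7.12, y* = 474/94 = 5.04.

(7.12, 5.04)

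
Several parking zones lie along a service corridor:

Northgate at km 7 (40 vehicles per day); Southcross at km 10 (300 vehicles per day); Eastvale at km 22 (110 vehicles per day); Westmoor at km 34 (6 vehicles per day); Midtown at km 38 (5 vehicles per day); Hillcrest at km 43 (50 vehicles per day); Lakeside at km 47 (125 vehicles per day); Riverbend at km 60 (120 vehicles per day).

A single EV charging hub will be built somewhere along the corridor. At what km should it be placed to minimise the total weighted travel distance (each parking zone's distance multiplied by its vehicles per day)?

For a sum of weighted absolute distances on a line, the optimum is the weighted median (not the mean). Total weight W = 756; half-weight = 378.
Sort by position and accumulate weight:
  km 7 (Northgate, w=40) → cum 40
  km 10 (Southcross, w=300) → cum 340
  km 22 (Eastvale, w=110) → cum 450  ≥ 378 → median here
  km 34 (Westmoor, w=6) → cum 456
  km 38 (Midtown, w=5) → cum 461
  km 43 (Hillcrest, w=50) → cum 511
  km 47 (Lakeside, w=125) → cum 636
  km 60 (Riverbend, w=120) → cum 756
Optimal location: km 22.

x = 22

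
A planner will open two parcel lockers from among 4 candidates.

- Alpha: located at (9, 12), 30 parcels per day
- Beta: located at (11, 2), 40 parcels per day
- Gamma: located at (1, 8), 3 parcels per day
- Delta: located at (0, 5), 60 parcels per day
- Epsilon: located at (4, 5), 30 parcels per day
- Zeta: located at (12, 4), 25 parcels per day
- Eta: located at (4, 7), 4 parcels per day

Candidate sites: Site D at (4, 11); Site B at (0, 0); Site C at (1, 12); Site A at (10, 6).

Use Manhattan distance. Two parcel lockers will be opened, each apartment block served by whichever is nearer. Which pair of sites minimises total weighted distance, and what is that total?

{Site B, Site A}, total 1075

Evaluate every pair (each demand assigned to the nearer of the two):
  {Site B, Site A}: total = 1075
  {Site C, Site A}: total = 1240
  {Site D, Site A}: total = 1294
  {Site D, Site B}: total = 1589
  {Site B, Site C}: total = 1774
  {Site D, Site C}: total = 1883
Best pair: {Site B, Site A} with total 1075.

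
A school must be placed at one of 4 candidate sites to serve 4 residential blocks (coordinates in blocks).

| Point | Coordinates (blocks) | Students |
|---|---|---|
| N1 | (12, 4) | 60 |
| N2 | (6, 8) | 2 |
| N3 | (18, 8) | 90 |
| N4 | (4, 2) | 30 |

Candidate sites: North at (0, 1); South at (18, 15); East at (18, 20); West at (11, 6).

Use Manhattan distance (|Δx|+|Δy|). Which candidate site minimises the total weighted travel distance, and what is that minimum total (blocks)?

West, total 1334 blocks

Total weighted distance at each candidate:
  North (0, 1): total = 3326
  South (18, 15): total = 2498
  East (18, 20): total = 3408
  West (11, 6): total = 1334
Minimum is at West with total 1334 blocks.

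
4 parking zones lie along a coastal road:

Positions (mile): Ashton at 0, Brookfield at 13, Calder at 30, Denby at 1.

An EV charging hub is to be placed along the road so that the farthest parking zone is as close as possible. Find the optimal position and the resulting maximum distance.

location 15, max distance 15

The 1-center on a line is the midpoint of the two extreme points: leftmost at 0, rightmost at 30.
Optimal location = (0 + 30)/2 = 15; maximum distance = (30 − 0)/2 = 15.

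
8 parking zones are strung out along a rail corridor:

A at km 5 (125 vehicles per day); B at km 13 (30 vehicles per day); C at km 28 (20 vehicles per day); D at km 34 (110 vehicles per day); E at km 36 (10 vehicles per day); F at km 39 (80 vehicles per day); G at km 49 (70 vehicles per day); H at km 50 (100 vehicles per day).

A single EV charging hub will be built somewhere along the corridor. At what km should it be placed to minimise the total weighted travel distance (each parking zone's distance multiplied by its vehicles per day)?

x = 34

For a sum of weighted absolute distances on a line, the optimum is the weighted median (not the mean). Total weight W = 545; half-weight = 272.5.
Sort by position and accumulate weight:
  km 5 (A, w=125) → cum 125
  km 13 (B, w=30) → cum 155
  km 28 (C, w=20) → cum 175
  km 34 (D, w=110) → cum 285  ≥ 272.5 → median here
  km 36 (E, w=10) → cum 295
  km 39 (F, w=80) → cum 375
  km 49 (G, w=70) → cum 445
  km 50 (H, w=100) → cum 545
Optimal location: km 34.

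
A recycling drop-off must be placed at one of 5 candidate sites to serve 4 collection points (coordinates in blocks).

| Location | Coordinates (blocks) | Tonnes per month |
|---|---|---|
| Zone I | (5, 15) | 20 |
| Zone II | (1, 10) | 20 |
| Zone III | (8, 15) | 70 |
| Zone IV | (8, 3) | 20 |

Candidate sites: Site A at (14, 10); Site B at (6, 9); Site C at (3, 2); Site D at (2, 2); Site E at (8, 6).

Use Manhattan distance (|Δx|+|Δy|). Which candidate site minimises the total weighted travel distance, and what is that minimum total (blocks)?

Site B, total 980 blocks

Total weighted distance at each candidate:
  Site A (14, 10): total = 1570
  Site B (6, 9): total = 980
  Site C (3, 2): total = 1880
  Site D (2, 2): total = 1970
  Site E (8, 6): total = 1150
Minimum is at Site B with total 980 blocks.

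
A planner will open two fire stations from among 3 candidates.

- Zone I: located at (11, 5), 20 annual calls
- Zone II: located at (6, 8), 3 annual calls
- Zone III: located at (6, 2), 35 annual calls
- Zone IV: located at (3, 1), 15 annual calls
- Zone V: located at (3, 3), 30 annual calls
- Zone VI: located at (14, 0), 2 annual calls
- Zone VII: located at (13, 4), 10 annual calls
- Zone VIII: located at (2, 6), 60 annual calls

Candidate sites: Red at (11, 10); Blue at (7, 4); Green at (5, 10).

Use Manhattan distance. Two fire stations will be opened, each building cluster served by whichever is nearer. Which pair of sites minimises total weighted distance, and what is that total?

{Blue, Green}, total 971

Evaluate every pair (each demand assigned to the nearer of the two):
  {Blue, Green}: total = 971
  {Red, Blue}: total = 977
  {Red, Green}: total = 1385
Best pair: {Blue, Green} with total 971.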